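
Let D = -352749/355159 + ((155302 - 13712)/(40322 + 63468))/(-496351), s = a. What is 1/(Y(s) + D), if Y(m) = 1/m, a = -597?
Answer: -1092299082283588767/1086719724698746805 ≈ -1.0051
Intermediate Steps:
s = -597
D = -1817236311549002/1829646703992611 (D = -352749*1/355159 + (141590/103790)*(-1/496351) = -352749/355159 + (141590*(1/103790))*(-1/496351) = -352749/355159 + (14159/10379)*(-1/496351) = -352749/355159 - 14159/5151627029 = -1817236311549002/1829646703992611 ≈ -0.99322)
1/(Y(s) + D) = 1/(1/(-597) - 1817236311549002/1829646703992611) = 1/(-1/597 - 1817236311549002/1829646703992611) = 1/(-1086719724698746805/1092299082283588767) = -1092299082283588767/1086719724698746805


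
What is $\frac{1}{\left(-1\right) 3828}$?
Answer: $- \frac{1}{3828} \approx -0.00026123$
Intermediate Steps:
$\frac{1}{\left(-1\right) 3828} = \frac{1}{-3828} = - \frac{1}{3828}$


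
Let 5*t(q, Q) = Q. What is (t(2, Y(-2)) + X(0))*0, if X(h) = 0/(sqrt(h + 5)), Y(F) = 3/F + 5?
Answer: 0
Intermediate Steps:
Y(F) = 5 + 3/F
t(q, Q) = Q/5
X(h) = 0 (X(h) = 0/(sqrt(5 + h)) = 0/sqrt(5 + h) = 0)
(t(2, Y(-2)) + X(0))*0 = ((5 + 3/(-2))/5 + 0)*0 = ((5 + 3*(-1/2))/5 + 0)*0 = ((5 - 3/2)/5 + 0)*0 = ((1/5)*(7/2) + 0)*0 = (7/10 + 0)*0 = (7/10)*0 = 0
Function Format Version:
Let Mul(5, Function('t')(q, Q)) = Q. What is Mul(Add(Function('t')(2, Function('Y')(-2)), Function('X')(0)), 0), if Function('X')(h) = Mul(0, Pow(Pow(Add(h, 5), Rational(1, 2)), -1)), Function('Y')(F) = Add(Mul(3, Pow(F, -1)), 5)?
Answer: 0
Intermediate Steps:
Function('Y')(F) = Add(5, Mul(3, Pow(F, -1)))
Function('t')(q, Q) = Mul(Rational(1, 5), Q)
Function('X')(h) = 0 (Function('X')(h) = Mul(0, Pow(Pow(Add(5, h), Rational(1, 2)), -1)) = Mul(0, Pow(Add(5, h), Rational(-1, 2))) = 0)
Mul(Add(Function('t')(2, Function('Y')(-2)), Function('X')(0)), 0) = Mul(Add(Mul(Rational(1, 5), Add(5, Mul(3, Pow(-2, -1)))), 0), 0) = Mul(Add(Mul(Rational(1, 5), Add(5, Mul(3, Rational(-1, 2)))), 0), 0) = Mul(Add(Mul(Rational(1, 5), Add(5, Rational(-3, 2))), 0), 0) = Mul(Add(Mul(Rational(1, 5), Rational(7, 2)), 0), 0) = Mul(Add(Rational(7, 10), 0), 0) = Mul(Rational(7, 10), 0) = 0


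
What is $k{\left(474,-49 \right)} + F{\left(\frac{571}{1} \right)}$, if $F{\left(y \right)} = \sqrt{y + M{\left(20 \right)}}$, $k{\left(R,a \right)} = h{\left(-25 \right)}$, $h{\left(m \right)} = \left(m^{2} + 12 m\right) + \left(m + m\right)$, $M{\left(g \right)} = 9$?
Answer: $275 + 2 \sqrt{145} \approx 299.08$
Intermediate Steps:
$h{\left(m \right)} = m^{2} + 14 m$ ($h{\left(m \right)} = \left(m^{2} + 12 m\right) + 2 m = m^{2} + 14 m$)
$k{\left(R,a \right)} = 275$ ($k{\left(R,a \right)} = - 25 \left(14 - 25\right) = \left(-25\right) \left(-11\right) = 275$)
$F{\left(y \right)} = \sqrt{9 + y}$ ($F{\left(y \right)} = \sqrt{y + 9} = \sqrt{9 + y}$)
$k{\left(474,-49 \right)} + F{\left(\frac{571}{1} \right)} = 275 + \sqrt{9 + \frac{571}{1}} = 275 + \sqrt{9 + 571 \cdot 1} = 275 + \sqrt{9 + 571} = 275 + \sqrt{580} = 275 + 2 \sqrt{145}$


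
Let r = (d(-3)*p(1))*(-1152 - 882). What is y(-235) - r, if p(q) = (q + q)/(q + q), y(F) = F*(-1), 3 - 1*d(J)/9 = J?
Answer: 110071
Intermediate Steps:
d(J) = 27 - 9*J
y(F) = -F
p(q) = 1 (p(q) = (2*q)/((2*q)) = (2*q)*(1/(2*q)) = 1)
r = -109836 (r = ((27 - 9*(-3))*1)*(-1152 - 882) = ((27 + 27)*1)*(-2034) = (54*1)*(-2034) = 54*(-2034) = -109836)
y(-235) - r = -1*(-235) - 1*(-109836) = 235 + 109836 = 110071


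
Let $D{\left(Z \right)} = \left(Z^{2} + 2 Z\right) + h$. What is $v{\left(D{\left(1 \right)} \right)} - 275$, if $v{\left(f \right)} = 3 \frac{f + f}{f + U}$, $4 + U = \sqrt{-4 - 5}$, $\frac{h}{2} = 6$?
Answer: $- \frac{3476}{13} - \frac{27 i}{13} \approx -267.38 - 2.0769 i$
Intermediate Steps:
$h = 12$ ($h = 2 \cdot 6 = 12$)
$D{\left(Z \right)} = 12 + Z^{2} + 2 Z$ ($D{\left(Z \right)} = \left(Z^{2} + 2 Z\right) + 12 = 12 + Z^{2} + 2 Z$)
$U = -4 + 3 i$ ($U = -4 + \sqrt{-4 - 5} = -4 + \sqrt{-9} = -4 + 3 i \approx -4.0 + 3.0 i$)
$v{\left(f \right)} = \frac{6 f}{-4 + f + 3 i}$ ($v{\left(f \right)} = 3 \frac{f + f}{f - \left(4 - 3 i\right)} = 3 \frac{2 f}{-4 + f + 3 i} = \frac{6 f}{-4 + f + 3 i}$)
$v{\left(D{\left(1 \right)} \right)} - 275 = \frac{6 \left(12 + 1^{2} + 2 \cdot 1\right)}{-4 + \left(12 + 1^{2} + 2 \cdot 1\right) + 3 i} - 275 = \frac{6 \left(12 + 1 + 2\right)}{-4 + \left(12 + 1 + 2\right) + 3 i} - 275 = 6 \cdot 15 \frac{1}{-4 + 15 + 3 i} - 275 = 6 \cdot 15 \frac{1}{11 + 3 i} - 275 = 6 \cdot 15 \frac{11 - 3 i}{130} - 275 = \left(\frac{99}{13} - \frac{27 i}{13}\right) - 275 = - \frac{3476}{13} - \frac{27 i}{13}$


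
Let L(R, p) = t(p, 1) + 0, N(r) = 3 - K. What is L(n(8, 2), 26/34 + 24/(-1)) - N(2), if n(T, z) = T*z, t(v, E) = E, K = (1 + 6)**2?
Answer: 47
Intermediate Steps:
K = 49 (K = 7**2 = 49)
N(r) = -46 (N(r) = 3 - 1*49 = 3 - 49 = -46)
L(R, p) = 1 (L(R, p) = 1 + 0 = 1)
L(n(8, 2), 26/34 + 24/(-1)) - N(2) = 1 - 1*(-46) = 1 + 46 = 47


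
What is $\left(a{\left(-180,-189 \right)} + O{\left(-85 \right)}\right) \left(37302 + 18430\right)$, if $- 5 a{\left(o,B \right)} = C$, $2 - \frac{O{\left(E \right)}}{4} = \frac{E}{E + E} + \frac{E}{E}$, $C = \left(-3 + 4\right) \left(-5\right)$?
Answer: $167196$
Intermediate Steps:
$C = -5$ ($C = 1 \left(-5\right) = -5$)
$O{\left(E \right)} = 2$ ($O{\left(E \right)} = 8 - 4 \left(\frac{E}{E + E} + \frac{E}{E}\right) = 8 - 4 \left(\frac{E}{2 E} + 1\right) = 8 - 4 \left(E \frac{1}{2 E} + 1\right) = 8 - 4 \left(\frac{1}{2} + 1\right) = 8 - 6 = 2$)
$a{\left(o,B \right)} = 1$ ($a{\left(o,B \right)} = \left(- \frac{1}{5}\right) \left(-5\right) = 1$)
$\left(a{\left(-180,-189 \right)} + O{\left(-85 \right)}\right) \left(37302 + 18430\right) = \left(1 + 2\right) \left(37302 + 18430\right) = 3 \cdot 55732 = 167196$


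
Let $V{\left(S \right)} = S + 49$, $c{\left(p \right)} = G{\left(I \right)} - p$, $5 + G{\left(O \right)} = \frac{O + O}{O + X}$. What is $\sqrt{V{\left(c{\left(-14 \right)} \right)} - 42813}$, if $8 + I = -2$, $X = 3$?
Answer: $\frac{i \sqrt{2094855}}{7} \approx 206.77 i$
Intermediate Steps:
$I = -10$ ($I = -8 - 2 = -10$)
$G{\left(O \right)} = -5 + \frac{2 O}{3 + O}$ ($G{\left(O \right)} = -5 + \frac{O + O}{O + 3} = -5 + \frac{2 O}{3 + O}$)
$c{\left(p \right)} = - \frac{15}{7} - p$ ($c{\left(p \right)} = \frac{3 \left(-5 - -10\right)}{3 - 10} - p = \frac{3 \left(-5 + 10\right)}{-7} - p = 3 \left(- \frac{1}{7}\right) 5 - p = - \frac{15}{7} - p$)
$V{\left(S \right)} = 49 + S$
$\sqrt{V{\left(c{\left(-14 \right)} \right)} - 42813} = \sqrt{\left(49 - - \frac{83}{7}\right) - 42813} = \sqrt{\left(49 + \left(- \frac{15}{7} + 14\right)\right) - 42813} = \sqrt{\left(49 + \frac{83}{7}\right) - 42813} = \sqrt{\frac{426}{7} - 42813} = \sqrt{- \frac{299265}{7}} = \frac{i \sqrt{2094855}}{7}$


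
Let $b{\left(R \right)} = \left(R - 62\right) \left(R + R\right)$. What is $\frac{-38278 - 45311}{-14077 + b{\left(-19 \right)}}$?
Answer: $\frac{4917}{647} \approx 7.5997$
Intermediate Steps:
$b{\left(R \right)} = 2 R \left(-62 + R\right)$ ($b{\left(R \right)} = \left(-62 + R\right) 2 R = 2 R \left(-62 + R\right)$)
$\frac{-38278 - 45311}{-14077 + b{\left(-19 \right)}} = \frac{-38278 - 45311}{-14077 + 2 \left(-19\right) \left(-62 - 19\right)} = - \frac{83589}{-14077 + 2 \left(-19\right) \left(-81\right)} = - \frac{83589}{-14077 + 3078} = - \frac{83589}{-10999} = \left(-83589\right) \left(- \frac{1}{10999}\right) = \frac{4917}{647}$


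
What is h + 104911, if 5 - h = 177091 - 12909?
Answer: -59266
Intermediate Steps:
h = -164177 (h = 5 - (177091 - 12909) = 5 - 1*164182 = 5 - 164182 = -164177)
h + 104911 = -164177 + 104911 = -59266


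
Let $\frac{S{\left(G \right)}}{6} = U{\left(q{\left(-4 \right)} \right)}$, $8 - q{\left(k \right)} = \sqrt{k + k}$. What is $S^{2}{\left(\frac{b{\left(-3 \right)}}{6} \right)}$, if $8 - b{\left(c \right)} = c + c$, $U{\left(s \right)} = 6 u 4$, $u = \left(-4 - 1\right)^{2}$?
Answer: $12960000$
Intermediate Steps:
$u = 25$ ($u = \left(-5\right)^{2} = 25$)
$q{\left(k \right)} = 8 - \sqrt{2} \sqrt{k}$ ($q{\left(k \right)} = 8 - \sqrt{k + k} = 8 - \sqrt{2 k} = 8 - \sqrt{2} \sqrt{k}$)
$U{\left(s \right)} = 600$ ($U{\left(s \right)} = 6 \cdot 25 \cdot 4 = 150 \cdot 4 = 600$)
$b{\left(c \right)} = 8 - 2 c$ ($b{\left(c \right)} = 8 - \left(c + c\right) = 8 - 2 c$)
$S{\left(G \right)} = 3600$ ($S{\left(G \right)} = 6 \cdot 600 = 3600$)
$S^{2}{\left(\frac{b{\left(-3 \right)}}{6} \right)} = 3600^{2} = 12960000$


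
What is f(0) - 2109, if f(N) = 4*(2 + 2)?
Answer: -2093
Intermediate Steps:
f(N) = 16 (f(N) = 4*4 = 16)
f(0) - 2109 = 16 - 2109 = -2093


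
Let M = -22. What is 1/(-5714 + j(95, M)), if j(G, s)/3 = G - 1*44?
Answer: -1/5561 ≈ -0.00017982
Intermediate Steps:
j(G, s) = -132 + 3*G (j(G, s) = 3*(G - 1*44) = 3*(G - 44) = 3*(-44 + G) = -132 + 3*G)
1/(-5714 + j(95, M)) = 1/(-5714 + (-132 + 3*95)) = 1/(-5714 + (-132 + 285)) = 1/(-5714 + 153) = 1/(-5561) = -1/5561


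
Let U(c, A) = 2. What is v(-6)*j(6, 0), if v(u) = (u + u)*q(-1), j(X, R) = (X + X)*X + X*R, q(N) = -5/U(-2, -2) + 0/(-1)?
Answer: 2160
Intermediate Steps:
q(N) = -5/2 (q(N) = -5/2 + 0/(-1) = -5*1/2 + 0*(-1) = -5/2 + 0 = -5/2)
j(X, R) = 2*X**2 + R*X (j(X, R) = (2*X)*X + R*X = 2*X**2 + R*X)
v(u) = -5*u (v(u) = (u + u)*(-5/2) = (2*u)*(-5/2) = -5*u)
v(-6)*j(6, 0) = (-5*(-6))*(6*(0 + 2*6)) = 30*(6*(0 + 12)) = 30*(6*12) = 30*72 = 2160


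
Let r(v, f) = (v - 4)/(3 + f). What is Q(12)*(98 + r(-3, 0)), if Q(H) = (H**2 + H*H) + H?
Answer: 28700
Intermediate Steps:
Q(H) = H + 2*H**2 (Q(H) = (H**2 + H**2) + H = 2*H**2 + H = H + 2*H**2)
r(v, f) = (-4 + v)/(3 + f)
Q(12)*(98 + r(-3, 0)) = (12*(1 + 2*12))*(98 + (-4 - 3)/(3 + 0)) = (12*(1 + 24))*(98 - 7/3) = (12*25)*(98 + (1/3)*(-7)) = 300*(98 - 7/3) = 300*(287/3) = 28700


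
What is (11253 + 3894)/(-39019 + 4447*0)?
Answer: -15147/39019 ≈ -0.38820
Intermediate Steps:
(11253 + 3894)/(-39019 + 4447*0) = 15147/(-39019 + 0) = 15147/(-39019) = 15147*(-1/39019) = -15147/39019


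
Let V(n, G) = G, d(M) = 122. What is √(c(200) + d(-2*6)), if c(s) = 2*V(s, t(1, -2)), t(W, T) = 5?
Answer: 2*√33 ≈ 11.489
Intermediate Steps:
c(s) = 10 (c(s) = 2*5 = 10)
√(c(200) + d(-2*6)) = √(10 + 122) = √132 = 2*√33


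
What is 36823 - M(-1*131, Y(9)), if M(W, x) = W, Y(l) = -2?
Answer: 36954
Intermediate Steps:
36823 - M(-1*131, Y(9)) = 36823 - (-1)*131 = 36823 - 1*(-131) = 36823 + 131 = 36954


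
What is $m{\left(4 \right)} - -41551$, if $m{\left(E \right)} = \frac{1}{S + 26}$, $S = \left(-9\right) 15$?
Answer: $\frac{4529058}{109} \approx 41551.0$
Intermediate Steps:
$S = -135$
$m{\left(E \right)} = - \frac{1}{109}$ ($m{\left(E \right)} = \frac{1}{-135 + 26} = \frac{1}{-109} = - \frac{1}{109}$)
$m{\left(4 \right)} - -41551 = - \frac{1}{109} - -41551 = - \frac{1}{109} + 41551 = \frac{4529058}{109}$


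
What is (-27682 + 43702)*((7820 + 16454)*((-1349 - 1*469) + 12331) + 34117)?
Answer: 4088731397580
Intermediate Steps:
(-27682 + 43702)*((7820 + 16454)*((-1349 - 1*469) + 12331) + 34117) = 16020*(24274*((-1349 - 469) + 12331) + 34117) = 16020*(24274*(-1818 + 12331) + 34117) = 16020*(24274*10513 + 34117) = 16020*(255192562 + 34117) = 16020*255226679 = 4088731397580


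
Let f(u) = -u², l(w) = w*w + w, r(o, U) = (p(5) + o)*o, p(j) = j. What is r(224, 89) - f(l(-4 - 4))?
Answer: 54432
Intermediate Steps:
r(o, U) = o*(5 + o) (r(o, U) = (5 + o)*o = o*(5 + o))
l(w) = w + w² (l(w) = w² + w = w + w²)
r(224, 89) - f(l(-4 - 4)) = 224*(5 + 224) - (-1)*((-4 - 4)*(1 + (-4 - 4)))² = 224*229 - (-1)*(-8*(1 - 8))² = 51296 - (-1)*(-8*(-7))² = 51296 - (-1)*56² = 51296 - (-1)*3136 = 51296 - 1*(-3136) = 51296 + 3136 = 54432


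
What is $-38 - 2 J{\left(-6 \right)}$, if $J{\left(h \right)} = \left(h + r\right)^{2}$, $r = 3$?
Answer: $-56$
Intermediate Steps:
$J{\left(h \right)} = \left(3 + h\right)^{2}$ ($J{\left(h \right)} = \left(h + 3\right)^{2} = \left(3 + h\right)^{2}$)
$-38 - 2 J{\left(-6 \right)} = -38 - 2 \left(3 - 6\right)^{2} = -38 - 2 \left(-3\right)^{2} = -38 - 18 = -56$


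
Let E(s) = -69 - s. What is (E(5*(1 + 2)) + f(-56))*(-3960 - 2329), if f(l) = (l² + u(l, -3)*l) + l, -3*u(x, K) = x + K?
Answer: -35746676/3 ≈ -1.1916e+7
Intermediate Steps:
u(x, K) = -K/3 - x/3 (u(x, K) = -(x + K)/3 = -(K + x)/3 = -K/3 - x/3)
f(l) = l + l² + l*(1 - l/3) (f(l) = (l² + (-⅓*(-3) - l/3)*l) + l = (l² + (1 - l/3)*l) + l = (l² + l*(1 - l/3)) + l = l + l² + l*(1 - l/3))
(E(5*(1 + 2)) + f(-56))*(-3960 - 2329) = ((-69 - 5*(1 + 2)) + (⅔)*(-56)*(3 - 56))*(-3960 - 2329) = ((-69 - 5*3) + (⅔)*(-56)*(-53))*(-6289) = ((-69 - 1*15) + 5936/3)*(-6289) = ((-69 - 15) + 5936/3)*(-6289) = (-84 + 5936/3)*(-6289) = (5684/3)*(-6289) = -35746676/3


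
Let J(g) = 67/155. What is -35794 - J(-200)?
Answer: -5548137/155 ≈ -35794.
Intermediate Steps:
J(g) = 67/155 (J(g) = 67*(1/155) = 67/155)
-35794 - J(-200) = -35794 - 1*67/155 = -35794 - 67/155 = -5548137/155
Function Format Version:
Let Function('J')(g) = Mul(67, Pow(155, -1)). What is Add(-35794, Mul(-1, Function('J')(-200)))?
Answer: Rational(-5548137, 155) ≈ -35794.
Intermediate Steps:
Function('J')(g) = Rational(67, 155) (Function('J')(g) = Mul(67, Rational(1, 155)) = Rational(67, 155))
Add(-35794, Mul(-1, Function('J')(-200))) = Add(-35794, Mul(-1, Rational(67, 155))) = Add(-35794, Rational(-67, 155)) = Rational(-5548137, 155)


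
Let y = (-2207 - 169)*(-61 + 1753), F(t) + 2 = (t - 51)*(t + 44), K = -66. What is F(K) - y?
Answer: 4022764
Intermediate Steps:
F(t) = -2 + (-51 + t)*(44 + t) (F(t) = -2 + (t - 51)*(t + 44) = -2 + (-51 + t)*(44 + t))
y = -4020192 (y = -2376*1692 = -4020192)
F(K) - y = (-2246 + (-66)² - 7*(-66)) - 1*(-4020192) = (-2246 + 4356 + 462) + 4020192 = 2572 + 4020192 = 4022764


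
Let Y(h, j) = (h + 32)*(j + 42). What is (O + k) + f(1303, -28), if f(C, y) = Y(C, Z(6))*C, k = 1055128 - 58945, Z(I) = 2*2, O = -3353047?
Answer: 77660366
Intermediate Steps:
Z(I) = 4
k = 996183
Y(h, j) = (32 + h)*(42 + j)
f(C, y) = C*(1472 + 46*C) (f(C, y) = (1344 + 32*4 + 42*C + C*4)*C = (1344 + 128 + 42*C + 4*C)*C = (1472 + 46*C)*C = C*(1472 + 46*C))
(O + k) + f(1303, -28) = (-3353047 + 996183) + 46*1303*(32 + 1303) = -2356864 + 46*1303*1335 = -2356864 + 80017230 = 77660366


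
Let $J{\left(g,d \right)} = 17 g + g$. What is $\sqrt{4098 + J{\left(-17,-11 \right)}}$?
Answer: $4 \sqrt{237} \approx 61.579$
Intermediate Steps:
$J{\left(g,d \right)} = 18 g$
$\sqrt{4098 + J{\left(-17,-11 \right)}} = \sqrt{4098 + 18 \left(-17\right)} = \sqrt{4098 - 306} = \sqrt{3792} = 4 \sqrt{237}$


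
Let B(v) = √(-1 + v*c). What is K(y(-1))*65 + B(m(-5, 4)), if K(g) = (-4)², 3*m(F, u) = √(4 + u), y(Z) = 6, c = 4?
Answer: 1040 + √(-9 + 24*√2)/3 ≈ 1041.7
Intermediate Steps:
m(F, u) = √(4 + u)/3
B(v) = √(-1 + 4*v) (B(v) = √(-1 + v*4) = √(-1 + 4*v))
K(g) = 16
K(y(-1))*65 + B(m(-5, 4)) = 16*65 + √(-1 + 4*(√(4 + 4)/3)) = 1040 + √(-1 + 4*(√8/3)) = 1040 + √(-1 + 4*((2*√2)/3)) = 1040 + √(-1 + 4*(2*√2/3)) = 1040 + √(-1 + 8*√2/3)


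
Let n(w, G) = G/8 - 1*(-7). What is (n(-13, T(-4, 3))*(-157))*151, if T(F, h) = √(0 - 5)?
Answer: -165949 - 23707*I*√5/8 ≈ -1.6595e+5 - 6626.3*I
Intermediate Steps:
T(F, h) = I*√5 (T(F, h) = √(-5) = I*√5)
n(w, G) = 7 + G/8 (n(w, G) = G*(⅛) + 7 = G/8 + 7 = 7 + G/8)
(n(-13, T(-4, 3))*(-157))*151 = ((7 + (I*√5)/8)*(-157))*151 = ((7 + I*√5/8)*(-157))*151 = (-1099 - 157*I*√5/8)*151 = -165949 - 23707*I*√5/8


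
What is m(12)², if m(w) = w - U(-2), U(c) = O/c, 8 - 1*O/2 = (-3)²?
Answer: 121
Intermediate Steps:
O = -2 (O = 16 - 2*(-3)² = 16 - 2*9 = 16 - 18 = -2)
U(c) = -2/c
m(w) = -1 + w (m(w) = w - (-2)/(-2) = w - (-2)*(-1)/2 = w - 1*1 = w - 1 = -1 + w)
m(12)² = (-1 + 12)² = 11² = 121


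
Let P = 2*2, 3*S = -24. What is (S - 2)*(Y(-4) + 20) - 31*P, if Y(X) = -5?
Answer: -274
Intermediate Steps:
S = -8 (S = (⅓)*(-24) = -8)
P = 4
(S - 2)*(Y(-4) + 20) - 31*P = (-8 - 2)*(-5 + 20) - 31*4 = -10*15 - 124 = -150 - 124 = -274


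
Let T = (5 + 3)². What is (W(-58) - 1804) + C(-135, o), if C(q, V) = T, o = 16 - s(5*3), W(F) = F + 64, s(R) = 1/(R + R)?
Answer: -1734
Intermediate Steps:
s(R) = 1/(2*R)
W(F) = 64 + F
T = 64 (T = 8² = 64)
o = 479/30 (o = 16 - 1/(2*(5*3)) = 16 - 1/(2*15) = 16 - 1*1/30 = 16 - 1/30 = 479/30 ≈ 15.967)
C(q, V) = 64
(W(-58) - 1804) + C(-135, o) = ((64 - 58) - 1804) + 64 = (6 - 1804) + 64 = -1798 + 64 = -1734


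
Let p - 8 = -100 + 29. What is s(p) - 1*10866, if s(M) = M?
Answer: -10929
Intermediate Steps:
p = -63 (p = 8 + (-100 + 29) = 8 - 71 = -63)
s(p) - 1*10866 = -63 - 1*10866 = -63 - 10866 = -10929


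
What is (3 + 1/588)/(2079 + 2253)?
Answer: 1765/2547216 ≈ 0.00069291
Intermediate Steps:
(3 + 1/588)/(2079 + 2253) = (3 + 1/588)/4332 = (1765/588)*(1/4332) = 1765/2547216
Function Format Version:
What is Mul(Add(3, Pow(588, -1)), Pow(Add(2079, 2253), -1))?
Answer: Rational(1765, 2547216) ≈ 0.00069291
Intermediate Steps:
Mul(Add(3, Pow(588, -1)), Pow(Add(2079, 2253), -1)) = Mul(Add(3, Rational(1, 588)), Pow(4332, -1)) = Mul(Rational(1765, 588), Rational(1, 4332)) = Rational(1765, 2547216)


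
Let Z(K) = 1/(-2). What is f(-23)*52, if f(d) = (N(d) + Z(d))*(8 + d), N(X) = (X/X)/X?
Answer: 9750/23 ≈ 423.91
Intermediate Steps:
N(X) = 1/X
Z(K) = -½
f(d) = (8 + d)*(-½ + 1/d) (f(d) = (1/d - ½)*(8 + d) = (-½ + 1/d)*(8 + d) = (8 + d)*(-½ + 1/d))
f(-23)*52 = (-3 + 8/(-23) - ½*(-23))*52 = (-3 + 8*(-1/23) + 23/2)*52 = (-3 - 8/23 + 23/2)*52 = (375/46)*52 = 9750/23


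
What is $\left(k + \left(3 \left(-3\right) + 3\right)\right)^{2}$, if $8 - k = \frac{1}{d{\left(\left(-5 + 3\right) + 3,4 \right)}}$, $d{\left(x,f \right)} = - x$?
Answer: $9$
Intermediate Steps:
$k = 9$ ($k = 8 - \frac{1}{\left(-1\right) \left(\left(-5 + 3\right) + 3\right)} = 8 - \frac{1}{\left(-1\right) \left(-2 + 3\right)} = 8 - \frac{1}{\left(-1\right) 1} = 8 - \frac{1}{-1} = 8 - -1 = 8 + 1 = 9$)
$\left(k + \left(3 \left(-3\right) + 3\right)\right)^{2} = \left(9 + \left(3 \left(-3\right) + 3\right)\right)^{2} = \left(9 + \left(-9 + 3\right)\right)^{2} = \left(9 - 6\right)^{2} = 3^{2} = 9$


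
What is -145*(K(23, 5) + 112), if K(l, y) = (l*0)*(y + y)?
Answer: -16240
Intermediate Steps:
K(l, y) = 0 (K(l, y) = 0*(2*y) = 0)
-145*(K(23, 5) + 112) = -145*(0 + 112) = -145*112 = -16240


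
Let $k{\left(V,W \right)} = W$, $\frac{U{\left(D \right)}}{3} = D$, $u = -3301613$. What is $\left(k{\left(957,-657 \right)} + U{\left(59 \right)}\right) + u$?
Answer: $-3302093$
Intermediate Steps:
$U{\left(D \right)} = 3 D$
$\left(k{\left(957,-657 \right)} + U{\left(59 \right)}\right) + u = \left(-657 + 3 \cdot 59\right) - 3301613 = \left(-657 + 177\right) - 3301613 = -480 - 3301613 = -3302093$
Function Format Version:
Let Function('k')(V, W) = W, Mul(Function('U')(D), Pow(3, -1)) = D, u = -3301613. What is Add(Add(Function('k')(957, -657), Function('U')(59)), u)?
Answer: -3302093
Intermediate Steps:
Function('U')(D) = Mul(3, D)
Add(Add(Function('k')(957, -657), Function('U')(59)), u) = Add(Add(-657, Mul(3, 59)), -3301613) = Add(Add(-657, 177), -3301613) = Add(-480, -3301613) = -3302093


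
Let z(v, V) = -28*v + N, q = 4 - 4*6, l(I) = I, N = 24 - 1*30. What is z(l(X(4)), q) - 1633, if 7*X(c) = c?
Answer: -1655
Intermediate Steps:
X(c) = c/7
N = -6 (N = 24 - 30 = -6)
q = -20 (q = 4 - 24 = -20)
z(v, V) = -6 - 28*v (z(v, V) = -28*v - 6 = -6 - 28*v)
z(l(X(4)), q) - 1633 = (-6 - 4*4) - 1633 = (-6 - 28*4/7) - 1633 = (-6 - 16) - 1633 = -22 - 1633 = -1655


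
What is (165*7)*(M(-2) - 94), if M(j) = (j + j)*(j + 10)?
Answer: -145530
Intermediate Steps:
M(j) = 2*j*(10 + j) (M(j) = (2*j)*(10 + j) = 2*j*(10 + j))
(165*7)*(M(-2) - 94) = (165*7)*(2*(-2)*(10 - 2) - 94) = 1155*(2*(-2)*8 - 94) = 1155*(-32 - 94) = 1155*(-126) = -145530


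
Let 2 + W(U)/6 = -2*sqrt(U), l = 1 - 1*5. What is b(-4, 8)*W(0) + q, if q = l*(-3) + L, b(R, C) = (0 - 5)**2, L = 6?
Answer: -282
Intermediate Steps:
b(R, C) = 25 (b(R, C) = (-5)**2 = 25)
l = -4 (l = 1 - 5 = -4)
q = 18 (q = -4*(-3) + 6 = 12 + 6 = 18)
W(U) = -12 - 12*sqrt(U) (W(U) = -12 + 6*(-2*sqrt(U)) = -12 - 12*sqrt(U))
b(-4, 8)*W(0) + q = 25*(-12 - 12*sqrt(0)) + 18 = 25*(-12 - 12*0) + 18 = 25*(-12 + 0) + 18 = 25*(-12) + 18 = -300 + 18 = -282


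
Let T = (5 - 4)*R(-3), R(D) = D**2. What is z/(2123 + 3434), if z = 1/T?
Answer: 1/50013 ≈ 1.9995e-5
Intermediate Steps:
T = 9 (T = (5 - 4)*(-3)**2 = 1*9 = 9)
z = 1/9 ≈ 0.11111
z/(2123 + 3434) = (1/9)/(2123 + 3434) = (1/9)/5557 = (1/5557)*(1/9) = 1/50013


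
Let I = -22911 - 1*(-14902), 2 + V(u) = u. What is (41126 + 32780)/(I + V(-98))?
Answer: -73906/8109 ≈ -9.1141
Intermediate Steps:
V(u) = -2 + u
I = -8009 (I = -22911 + 14902 = -8009)
(41126 + 32780)/(I + V(-98)) = (41126 + 32780)/(-8009 + (-2 - 98)) = 73906/(-8009 - 100) = 73906/(-8109) = 73906*(-1/8109) = -73906/8109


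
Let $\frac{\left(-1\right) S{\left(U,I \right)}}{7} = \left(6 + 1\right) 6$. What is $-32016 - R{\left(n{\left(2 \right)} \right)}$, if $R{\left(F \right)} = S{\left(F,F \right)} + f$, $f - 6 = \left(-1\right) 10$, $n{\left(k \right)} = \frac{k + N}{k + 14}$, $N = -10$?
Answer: $-31718$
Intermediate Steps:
$S{\left(U,I \right)} = -294$ ($S{\left(U,I \right)} = - 7 \left(6 + 1\right) 6 = - 7 \cdot 7 \cdot 6 = \left(-7\right) 42 = -294$)
$n{\left(k \right)} = \frac{-10 + k}{14 + k}$ ($n{\left(k \right)} = \frac{k - 10}{k + 14} = \frac{-10 + k}{14 + k}$)
$f = -4$ ($f = 6 - 10 = -4$)
$R{\left(F \right)} = -298$ ($R{\left(F \right)} = -294 - 4 = -298$)
$-32016 - R{\left(n{\left(2 \right)} \right)} = -32016 - -298 = -32016 + 298 = -31718$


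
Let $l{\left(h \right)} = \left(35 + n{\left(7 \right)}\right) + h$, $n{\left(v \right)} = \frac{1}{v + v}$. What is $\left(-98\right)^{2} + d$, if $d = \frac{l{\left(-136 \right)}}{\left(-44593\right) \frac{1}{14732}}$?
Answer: $\frac{3008306362}{312151} \approx 9637.3$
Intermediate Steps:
$n{\left(v \right)} = \frac{1}{2 v}$
$l{\left(h \right)} = \frac{491}{14} + h$ ($l{\left(h \right)} = \left(35 + \frac{1}{2 \cdot 7}\right) + h = \left(35 + \frac{1}{2} \cdot \frac{1}{7}\right) + h = \left(35 + \frac{1}{14}\right) + h = \frac{491}{14} + h$)
$d = \frac{10408158}{312151}$ ($d = \frac{\frac{491}{14} - 136}{\left(-44593\right) \frac{1}{14732}} = - \frac{1413}{14 \left(\left(-44593\right) \frac{1}{14732}\right)} = - \frac{1413}{14 \left(- \frac{44593}{14732}\right)} = \left(- \frac{1413}{14}\right) \left(- \frac{14732}{44593}\right) = \frac{10408158}{312151} \approx 33.343$)
$\left(-98\right)^{2} + d = \left(-98\right)^{2} + \frac{10408158}{312151} = 9604 + \frac{10408158}{312151} = \frac{3008306362}{312151}$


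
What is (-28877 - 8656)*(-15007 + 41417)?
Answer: -991246530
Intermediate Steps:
(-28877 - 8656)*(-15007 + 41417) = -37533*26410 = -991246530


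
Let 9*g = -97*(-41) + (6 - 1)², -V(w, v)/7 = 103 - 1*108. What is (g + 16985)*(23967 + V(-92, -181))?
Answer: 1255040578/3 ≈ 4.1835e+8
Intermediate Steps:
V(w, v) = 35 (V(w, v) = -7*(103 - 1*108) = -7*(103 - 108) = -7*(-5) = 35)
g = 1334/3 (g = (-97*(-41) + (6 - 1)²)/9 = (3977 + 5²)/9 = (3977 + 25)/9 = (⅑)*4002 = 1334/3 ≈ 444.67)
(g + 16985)*(23967 + V(-92, -181)) = (1334/3 + 16985)*(23967 + 35) = (52289/3)*24002 = 1255040578/3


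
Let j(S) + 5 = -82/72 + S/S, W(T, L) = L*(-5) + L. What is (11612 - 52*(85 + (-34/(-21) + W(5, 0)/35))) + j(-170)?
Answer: 1789873/252 ≈ 7102.7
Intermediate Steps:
W(T, L) = -4*L (W(T, L) = -5*L + L = -4*L)
j(S) = -185/36 (j(S) = -5 + (-82/72 + S/S) = -5 + (-82*1/72 + 1) = -5 + (-41/36 + 1) = -5 - 5/36 = -185/36)
(11612 - 52*(85 + (-34/(-21) + W(5, 0)/35))) + j(-170) = (11612 - 52*(85 + (-34/(-21) - 4*0/35))) - 185/36 = (11612 - 52*(85 + (-34*(-1/21) + 0*(1/35)))) - 185/36 = (11612 - 52*(85 + (34/21 + 0))) - 185/36 = (11612 - 52*(85 + 34/21)) - 185/36 = (11612 - 52*1819/21) - 185/36 = (11612 - 94588/21) - 185/36 = 149264/21 - 185/36 = 1789873/252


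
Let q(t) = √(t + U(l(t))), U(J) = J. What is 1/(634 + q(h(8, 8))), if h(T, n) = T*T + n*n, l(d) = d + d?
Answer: 317/200786 - 2*√6/100393 ≈ 0.0015300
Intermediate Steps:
l(d) = 2*d
h(T, n) = T² + n²
q(t) = √3*√t (q(t) = √(t + 2*t) = √(3*t) = √3*√t)
1/(634 + q(h(8, 8))) = 1/(634 + √3*√(8² + 8²)) = 1/(634 + √3*√(64 + 64)) = 1/(634 + √3*√128) = 1/(634 + √3*(8*√2)) = 1/(634 + 8*√6)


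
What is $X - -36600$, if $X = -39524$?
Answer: $-2924$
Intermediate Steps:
$X - -36600 = -39524 - -36600 = -39524 + 36600 = -2924$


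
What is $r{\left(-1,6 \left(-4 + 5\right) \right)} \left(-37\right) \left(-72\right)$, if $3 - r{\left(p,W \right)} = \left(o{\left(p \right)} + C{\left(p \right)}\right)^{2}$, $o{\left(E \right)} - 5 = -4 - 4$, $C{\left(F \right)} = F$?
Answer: $-34632$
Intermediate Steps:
$o{\left(E \right)} = -3$ ($o{\left(E \right)} = 5 - 8 = -3$)
$r{\left(p,W \right)} = 3 - \left(-3 + p\right)^{2}$
$r{\left(-1,6 \left(-4 + 5\right) \right)} \left(-37\right) \left(-72\right) = \left(3 - \left(-3 - 1\right)^{2}\right) \left(-37\right) \left(-72\right) = \left(3 - \left(-4\right)^{2}\right) \left(-37\right) \left(-72\right) = \left(3 - 16\right) \left(-37\right) \left(-72\right) = \left(-13\right) \left(-37\right) \left(-72\right) = 481 \left(-72\right) = -34632$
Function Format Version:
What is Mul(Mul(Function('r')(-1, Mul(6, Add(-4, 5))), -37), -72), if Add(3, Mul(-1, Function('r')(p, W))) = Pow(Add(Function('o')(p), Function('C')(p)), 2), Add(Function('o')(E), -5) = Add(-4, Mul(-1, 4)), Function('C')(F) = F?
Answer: -34632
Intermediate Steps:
Function('o')(E) = -3 (Function('o')(E) = Add(5, Add(-4, Mul(-1, 4))) = Add(5, Add(-4, -4)) = Add(5, -8) = -3)
Function('r')(p, W) = Add(3, Mul(-1, Pow(Add(-3, p), 2)))
Mul(Mul(Function('r')(-1, Mul(6, Add(-4, 5))), -37), -72) = Mul(Mul(Add(3, Mul(-1, Pow(Add(-3, -1), 2))), -37), -72) = Mul(Mul(Add(3, Mul(-1, Pow(-4, 2))), -37), -72) = Mul(Mul(Add(3, Mul(-1, 16)), -37), -72) = Mul(Mul(Add(3, -16), -37), -72) = Mul(Mul(-13, -37), -72) = Mul(481, -72) = -34632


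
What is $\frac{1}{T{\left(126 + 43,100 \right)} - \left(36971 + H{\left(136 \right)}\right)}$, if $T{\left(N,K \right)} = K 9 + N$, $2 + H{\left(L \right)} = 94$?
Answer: $- \frac{1}{35994} \approx -2.7782 \cdot 10^{-5}$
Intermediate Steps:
$H{\left(L \right)} = 92$ ($H{\left(L \right)} = -2 + 94 = 92$)
$T{\left(N,K \right)} = N + 9 K$ ($T{\left(N,K \right)} = 9 K + N = N + 9 K$)
$\frac{1}{T{\left(126 + 43,100 \right)} - \left(36971 + H{\left(136 \right)}\right)} = \frac{1}{\left(\left(126 + 43\right) + 9 \cdot 100\right) - 37063} = \frac{1}{\left(169 + 900\right) - 37063} = \frac{1}{1069 - 37063} = \frac{1}{-35994} = - \frac{1}{35994}$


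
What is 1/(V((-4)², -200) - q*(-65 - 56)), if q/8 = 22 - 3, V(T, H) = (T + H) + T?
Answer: 1/18224 ≈ 5.4873e-5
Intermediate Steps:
V(T, H) = H + 2*T (V(T, H) = (H + T) + T = H + 2*T)
q = 152 (q = 8*(22 - 3) = 8*19 = 152)
1/(V((-4)², -200) - q*(-65 - 56)) = 1/((-200 + 2*(-4)²) - 152*(-65 - 56)) = 1/((-200 + 2*16) - 152*(-121)) = 1/((-200 + 32) - 1*(-18392)) = 1/(-168 + 18392) = 1/18224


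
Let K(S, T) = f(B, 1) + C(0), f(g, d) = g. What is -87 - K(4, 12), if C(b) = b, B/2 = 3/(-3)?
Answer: -85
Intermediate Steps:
B = -2 (B = 2*(3/(-3)) = 2*(3*(-⅓)) = 2*(-1) = -2)
K(S, T) = -2 (K(S, T) = -2 + 0 = -2)
-87 - K(4, 12) = -87 - 1*(-2) = -87 + 2 = -85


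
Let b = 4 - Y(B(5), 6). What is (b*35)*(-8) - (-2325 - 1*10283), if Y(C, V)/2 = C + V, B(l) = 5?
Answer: 17648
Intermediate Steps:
Y(C, V) = 2*C + 2*V (Y(C, V) = 2*(C + V) = 2*C + 2*V)
b = -18 (b = 4 - (2*5 + 2*6) = 4 - (10 + 12) = 4 - 1*22 = 4 - 22 = -18)
(b*35)*(-8) - (-2325 - 1*10283) = -18*35*(-8) - (-2325 - 1*10283) = -630*(-8) - (-2325 - 10283) = 5040 - 1*(-12608) = 5040 + 12608 = 17648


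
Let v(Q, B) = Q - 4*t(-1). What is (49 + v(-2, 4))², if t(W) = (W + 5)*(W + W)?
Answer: 6241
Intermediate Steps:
t(W) = 2*W*(5 + W) (t(W) = (5 + W)*(2*W) = 2*W*(5 + W))
v(Q, B) = 32 + Q (v(Q, B) = Q - 8*(-1)*(5 - 1) = Q - 8*(-1)*4 = Q - 4*(-8) = Q + 32 = 32 + Q)
(49 + v(-2, 4))² = (49 + (32 - 2))² = (49 + 30)² = 79² = 6241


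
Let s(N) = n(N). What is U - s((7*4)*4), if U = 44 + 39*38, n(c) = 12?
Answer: 1514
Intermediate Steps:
U = 1526 (U = 44 + 1482 = 1526)
s(N) = 12
U - s((7*4)*4) = 1526 - 1*12 = 1526 - 12 = 1514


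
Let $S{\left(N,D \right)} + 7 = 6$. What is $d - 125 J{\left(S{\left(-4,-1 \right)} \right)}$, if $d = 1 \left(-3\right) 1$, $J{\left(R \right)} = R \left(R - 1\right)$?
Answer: $-253$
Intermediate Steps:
$S{\left(N,D \right)} = -1$ ($S{\left(N,D \right)} = -7 + 6 = -1$)
$J{\left(R \right)} = R \left(-1 + R\right)$
$d = -3$ ($d = \left(-3\right) 1 = -3$)
$d - 125 J{\left(S{\left(-4,-1 \right)} \right)} = -3 - 125 \left(- (-1 - 1)\right) = -3 - 125 \left(\left(-1\right) \left(-2\right)\right) = -3 - 250 = -253$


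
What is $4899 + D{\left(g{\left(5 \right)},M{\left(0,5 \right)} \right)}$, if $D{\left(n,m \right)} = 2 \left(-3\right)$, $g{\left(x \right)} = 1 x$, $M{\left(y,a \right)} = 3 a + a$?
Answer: $4893$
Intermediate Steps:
$M{\left(y,a \right)} = 4 a$
$g{\left(x \right)} = x$
$D{\left(n,m \right)} = -6$
$4899 + D{\left(g{\left(5 \right)},M{\left(0,5 \right)} \right)} = 4899 - 6 = 4893$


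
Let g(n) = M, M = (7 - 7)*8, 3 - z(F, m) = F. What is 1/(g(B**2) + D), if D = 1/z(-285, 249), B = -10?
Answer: 288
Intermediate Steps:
z(F, m) = 3 - F
M = 0 (M = 0*8 = 0)
g(n) = 0
D = 1/288 (D = 1/(3 - 1*(-285)) = 1/(3 + 285) = 1/288 ≈ 0.0034722)
1/(g(B**2) + D) = 1/(0 + 1/288) = 1/(1/288) = 288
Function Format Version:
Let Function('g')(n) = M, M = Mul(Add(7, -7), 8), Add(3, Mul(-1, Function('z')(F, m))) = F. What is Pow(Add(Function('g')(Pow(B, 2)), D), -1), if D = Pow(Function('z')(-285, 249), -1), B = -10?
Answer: 288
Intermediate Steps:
Function('z')(F, m) = Add(3, Mul(-1, F))
M = 0 (M = Mul(0, 8) = 0)
Function('g')(n) = 0
D = Rational(1, 288) (D = Pow(Add(3, Mul(-1, -285)), -1) = Pow(Add(3, 285), -1) = Pow(288, -1) = Rational(1, 288) ≈ 0.0034722)
Pow(Add(Function('g')(Pow(B, 2)), D), -1) = Pow(Add(0, Rational(1, 288)), -1) = Pow(Rational(1, 288), -1) = 288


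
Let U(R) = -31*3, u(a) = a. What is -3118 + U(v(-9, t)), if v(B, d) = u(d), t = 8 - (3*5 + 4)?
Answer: -3211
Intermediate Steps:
t = -11 (t = 8 - (15 + 4) = 8 - 1*19 = 8 - 19 = -11)
v(B, d) = d
U(R) = -93
-3118 + U(v(-9, t)) = -3118 - 93 = -3211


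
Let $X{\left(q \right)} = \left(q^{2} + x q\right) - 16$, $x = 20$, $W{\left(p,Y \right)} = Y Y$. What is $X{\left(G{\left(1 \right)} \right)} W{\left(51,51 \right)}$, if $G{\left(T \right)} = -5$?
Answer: $-236691$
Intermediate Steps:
$W{\left(p,Y \right)} = Y^{2}$
$X{\left(q \right)} = -16 + q^{2} + 20 q$ ($X{\left(q \right)} = \left(q^{2} + 20 q\right) - 16 = -16 + q^{2} + 20 q$)
$X{\left(G{\left(1 \right)} \right)} W{\left(51,51 \right)} = \left(-16 + \left(-5\right)^{2} + 20 \left(-5\right)\right) 51^{2} = \left(-16 + 25 - 100\right) 2601 = \left(-91\right) 2601 = -236691$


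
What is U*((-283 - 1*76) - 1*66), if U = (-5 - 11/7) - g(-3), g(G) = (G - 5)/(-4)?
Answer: 25500/7 ≈ 3642.9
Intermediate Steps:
g(G) = 5/4 - G/4 (g(G) = (-5 + G)*(-¼) = 5/4 - G/4)
U = -60/7 (U = (-5 - 11/7) - (5/4 - ¼*(-3)) = (-5 - 11*⅐) - (5/4 + ¾) = (-5 - 11/7) - 1*2 = -46/7 - 2 = -60/7 ≈ -8.5714)
U*((-283 - 1*76) - 1*66) = -60*((-283 - 1*76) - 1*66)/7 = -60*((-283 - 76) - 66)/7 = -60*(-359 - 66)/7 = -60/7*(-425) = 25500/7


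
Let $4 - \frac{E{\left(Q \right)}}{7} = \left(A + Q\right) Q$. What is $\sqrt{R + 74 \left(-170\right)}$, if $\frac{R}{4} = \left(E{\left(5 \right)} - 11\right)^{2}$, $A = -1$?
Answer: $8 \sqrt{749} \approx 218.94$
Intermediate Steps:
$E{\left(Q \right)} = 28 - 7 Q \left(-1 + Q\right)$ ($E{\left(Q \right)} = 28 - 7 \left(-1 + Q\right) Q = 28 - 7 Q \left(-1 + Q\right)$)
$R = 60516$ ($R = 4 \left(\left(28 - 7 \cdot 5^{2} + 7 \cdot 5\right) - 11\right)^{2} = 4 \left(\left(28 - 175 + 35\right) - 11\right)^{2} = 4 \left(-112 - 11\right)^{2} = 4 \left(-123\right)^{2} = 4 \cdot 15129 = 60516$)
$\sqrt{R + 74 \left(-170\right)} = \sqrt{60516 + 74 \left(-170\right)} = \sqrt{60516 - 12580} = \sqrt{47936} = 8 \sqrt{749}$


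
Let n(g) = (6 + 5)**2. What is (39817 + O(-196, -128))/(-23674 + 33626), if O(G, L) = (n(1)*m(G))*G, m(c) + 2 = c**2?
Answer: -910986607/9952 ≈ -91538.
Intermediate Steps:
n(g) = 121 (n(g) = 11**2 = 121)
m(c) = -2 + c**2
O(G, L) = G*(-242 + 121*G**2) (O(G, L) = (121*(-2 + G**2))*G = (-242 + 121*G**2)*G = G*(-242 + 121*G**2))
(39817 + O(-196, -128))/(-23674 + 33626) = (39817 + 121*(-196)*(-2 + (-196)**2))/(-23674 + 33626) = (39817 + 121*(-196)*(-2 + 38416))/9952 = (39817 + 121*(-196)*38414)*(1/9952) = (39817 - 911026424)*(1/9952) = -910986607*1/9952 = -910986607/9952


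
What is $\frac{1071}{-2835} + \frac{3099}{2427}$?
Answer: $\frac{32732}{36405} \approx 0.89911$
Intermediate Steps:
$\frac{1071}{-2835} + \frac{3099}{2427} = 1071 \left(- \frac{1}{2835}\right) + 3099 \cdot \frac{1}{2427} = - \frac{17}{45} + \frac{1033}{809} = \frac{32732}{36405}$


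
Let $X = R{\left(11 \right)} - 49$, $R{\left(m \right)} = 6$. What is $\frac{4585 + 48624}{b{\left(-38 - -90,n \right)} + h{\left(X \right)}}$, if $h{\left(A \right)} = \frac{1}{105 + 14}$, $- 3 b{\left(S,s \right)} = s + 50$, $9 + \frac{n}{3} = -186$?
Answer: $\frac{18995613}{63668} \approx 298.35$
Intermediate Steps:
$n = -585$ ($n = -27 + 3 \left(-186\right) = -27 - 558 = -585$)
$b{\left(S,s \right)} = - \frac{50}{3} - \frac{s}{3}$ ($b{\left(S,s \right)} = - \frac{s + 50}{3} = - \frac{50 + s}{3} = - \frac{50}{3} - \frac{s}{3}$)
$X = -43$ ($X = 6 - 49 = -43$)
$h{\left(A \right)} = \frac{1}{119}$
$\frac{4585 + 48624}{b{\left(-38 - -90,n \right)} + h{\left(X \right)}} = \frac{4585 + 48624}{\left(- \frac{50}{3} - -195\right) + \frac{1}{119}} = \frac{53209}{\left(- \frac{50}{3} + 195\right) + \frac{1}{119}} = \frac{53209}{\frac{535}{3} + \frac{1}{119}} = \frac{53209}{\frac{63668}{357}} = 53209 \cdot \frac{357}{63668} = \frac{18995613}{63668}$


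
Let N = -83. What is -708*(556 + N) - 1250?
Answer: -336134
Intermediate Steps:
-708*(556 + N) - 1250 = -708*(556 - 83) - 1250 = -708*473 - 1250 = -334884 - 1250 = -336134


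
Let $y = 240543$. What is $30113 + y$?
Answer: $270656$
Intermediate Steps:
$30113 + y = 30113 + 240543 = 270656$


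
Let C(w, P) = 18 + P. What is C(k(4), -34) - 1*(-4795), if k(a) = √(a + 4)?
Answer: 4779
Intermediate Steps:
k(a) = √(4 + a)
C(k(4), -34) - 1*(-4795) = (18 - 34) - 1*(-4795) = -16 + 4795 = 4779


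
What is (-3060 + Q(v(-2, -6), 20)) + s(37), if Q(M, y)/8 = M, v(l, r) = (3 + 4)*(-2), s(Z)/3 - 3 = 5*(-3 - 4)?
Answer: -3268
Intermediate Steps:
s(Z) = -96 (s(Z) = 9 + 3*(5*(-3 - 4)) = 9 + 3*(5*(-7)) = 9 + 3*(-35) = 9 - 105 = -96)
v(l, r) = -14 (v(l, r) = 7*(-2) = -14)
Q(M, y) = 8*M
(-3060 + Q(v(-2, -6), 20)) + s(37) = (-3060 + 8*(-14)) - 96 = (-3060 - 112) - 96 = -3172 - 96 = -3268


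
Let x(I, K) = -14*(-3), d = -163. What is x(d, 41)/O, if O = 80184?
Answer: 7/13364 ≈ 0.00052380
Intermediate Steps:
x(I, K) = 42
x(d, 41)/O = 42/80184 = 42*(1/80184) = 7/13364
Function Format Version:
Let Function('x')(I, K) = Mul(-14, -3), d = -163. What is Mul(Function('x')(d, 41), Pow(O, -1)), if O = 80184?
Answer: Rational(7, 13364) ≈ 0.00052380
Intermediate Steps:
Function('x')(I, K) = 42
Mul(Function('x')(d, 41), Pow(O, -1)) = Mul(42, Pow(80184, -1)) = Mul(42, Rational(1, 80184)) = Rational(7, 13364)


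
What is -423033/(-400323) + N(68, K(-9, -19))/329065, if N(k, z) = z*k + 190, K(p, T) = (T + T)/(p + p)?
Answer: 3454683077/3266089785 ≈ 1.0577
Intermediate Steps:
K(p, T) = T/p (K(p, T) = (2*T)/((2*p)) = (2*T)*(1/(2*p)) = T/p)
N(k, z) = 190 + k*z (N(k, z) = k*z + 190 = 190 + k*z)
-423033/(-400323) + N(68, K(-9, -19))/329065 = -423033/(-400323) + (190 + 68*(-19/(-9)))/329065 = -423033*(-1/400323) + (190 + 68*(-19*(-1/9)))*(1/329065) = 141011/133441 + (190 + 68*(19/9))*(1/329065) = 141011/133441 + (190 + 1292/9)*(1/329065) = 141011/133441 + (3002/9)*(1/329065) = 141011/133441 + 3002/2961585 = 3454683077/3266089785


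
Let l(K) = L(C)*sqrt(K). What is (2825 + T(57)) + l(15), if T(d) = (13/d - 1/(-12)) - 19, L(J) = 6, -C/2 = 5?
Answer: 639839/228 + 6*sqrt(15) ≈ 2829.6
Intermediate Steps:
C = -10 (C = -2*5 = -10)
l(K) = 6*sqrt(K)
T(d) = -227/12 + 13/d (T(d) = (13/d - 1*(-1/12)) - 19 = (13/d + 1/12) - 19 = (1/12 + 13/d) - 19 = -227/12 + 13/d)
(2825 + T(57)) + l(15) = (2825 + (-227/12 + 13/57)) + 6*sqrt(15) = (2825 - 4261/228) + 6*sqrt(15) = 639839/228 + 6*sqrt(15)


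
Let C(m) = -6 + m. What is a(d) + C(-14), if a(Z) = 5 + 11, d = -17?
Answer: -4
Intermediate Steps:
a(Z) = 16
a(d) + C(-14) = 16 + (-6 - 14) = 16 - 20 = -4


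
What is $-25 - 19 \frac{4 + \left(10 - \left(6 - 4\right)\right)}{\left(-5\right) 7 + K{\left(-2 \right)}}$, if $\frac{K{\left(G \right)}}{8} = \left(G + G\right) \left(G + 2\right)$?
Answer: $- \frac{647}{35} \approx -18.486$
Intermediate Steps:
$K{\left(G \right)} = 16 G \left(2 + G\right)$ ($K{\left(G \right)} = 8 \left(G + G\right) \left(G + 2\right) = 8 \cdot 2 G \left(2 + G\right) = 16 G \left(2 + G\right)$)
$-25 - 19 \frac{4 + \left(10 - \left(6 - 4\right)\right)}{\left(-5\right) 7 + K{\left(-2 \right)}} = -25 - 19 \frac{4 + \left(10 - \left(6 - 4\right)\right)}{\left(-5\right) 7 + 16 \left(-2\right) \left(2 - 2\right)} = -25 - 19 \frac{4 + \left(10 - \left(6 - 4\right)\right)}{-35 + 16 \left(-2\right) 0} = -25 - 19 \frac{4 + \left(10 - 2\right)}{-35 + 0} = -25 - 19 \frac{4 + \left(10 - 2\right)}{-35} = -25 - 19 \left(4 + 8\right) \left(- \frac{1}{35}\right) = -25 - 19 \cdot 12 \left(- \frac{1}{35}\right) = -25 - - \frac{228}{35} = -25 + \frac{228}{35} = - \frac{647}{35}$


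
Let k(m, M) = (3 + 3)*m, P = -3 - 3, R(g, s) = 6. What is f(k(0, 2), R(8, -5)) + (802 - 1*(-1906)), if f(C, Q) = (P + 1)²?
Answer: 2733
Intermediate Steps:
P = -6
k(m, M) = 6*m
f(C, Q) = 25 (f(C, Q) = (-6 + 1)² = (-5)² = 25)
f(k(0, 2), R(8, -5)) + (802 - 1*(-1906)) = 25 + (802 - 1*(-1906)) = 25 + (802 + 1906) = 25 + 2708 = 2733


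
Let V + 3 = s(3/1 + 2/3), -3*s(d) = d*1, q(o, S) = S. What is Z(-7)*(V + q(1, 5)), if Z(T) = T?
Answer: -49/9 ≈ -5.4444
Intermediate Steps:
s(d) = -d/3
V = -38/9 (V = -3 - (3/1 + 2/3)/3 = -3 - (3*1 + 2*(1/3))/3 = -3 - (3 + 2/3)/3 = -3 - 1/3*11/3 = -3 - 11/9 = -38/9 ≈ -4.2222)
Z(-7)*(V + q(1, 5)) = -7*(-38/9 + 5) = -7*7/9 = -49/9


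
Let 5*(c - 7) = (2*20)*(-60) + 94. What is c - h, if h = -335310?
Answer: 1674279/5 ≈ 3.3486e+5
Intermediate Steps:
c = -2271/5 (c = 7 + ((2*20)*(-60) + 94)/5 = 7 + (40*(-60) + 94)/5 = 7 + (-2400 + 94)/5 = 7 + (⅕)*(-2306) = 7 - 2306/5 = -2271/5 ≈ -454.20)
c - h = -2271/5 - 1*(-335310) = -2271/5 + 335310 = 1674279/5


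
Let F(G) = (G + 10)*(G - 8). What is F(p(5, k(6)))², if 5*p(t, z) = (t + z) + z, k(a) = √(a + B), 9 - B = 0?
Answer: 140089/25 - 5968*√15/25 ≈ 4679.0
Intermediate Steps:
B = 9 (B = 9 - 1*0 = 9 + 0 = 9)
k(a) = √(9 + a) (k(a) = √(a + 9) = √(9 + a))
p(t, z) = t/5 + 2*z/5 (p(t, z) = ((t + z) + z)/5 = (t + 2*z)/5 = t/5 + 2*z/5)
F(G) = (-8 + G)*(10 + G) (F(G) = (10 + G)*(-8 + G) = (-8 + G)*(10 + G))
F(p(5, k(6)))² = (-80 + ((⅕)*5 + 2*√(9 + 6)/5)² + 2*((⅕)*5 + 2*√(9 + 6)/5))² = (-80 + (1 + 2*√15/5)² + 2*(1 + 2*√15/5))² = (-80 + (1 + 2*√15/5)² + (2 + 4*√15/5))² = (-78 + (1 + 2*√15/5)² + 4*√15/5)²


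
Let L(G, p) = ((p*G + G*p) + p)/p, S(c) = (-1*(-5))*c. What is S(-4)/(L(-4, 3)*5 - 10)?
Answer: 4/9 ≈ 0.44444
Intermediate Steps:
S(c) = 5*c
L(G, p) = (p + 2*G*p)/p (L(G, p) = ((G*p + G*p) + p)/p = (2*G*p + p)/p = (p + 2*G*p)/p)
S(-4)/(L(-4, 3)*5 - 10) = (5*(-4))/((1 + 2*(-4))*5 - 10) = -20/((1 - 8)*5 - 10) = -20/(-7*5 - 10) = -20/(-35 - 10) = -20/(-45) = -20*(-1/45) = 4/9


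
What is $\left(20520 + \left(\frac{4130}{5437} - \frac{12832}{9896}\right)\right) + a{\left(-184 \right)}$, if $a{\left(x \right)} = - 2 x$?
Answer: $\frac{140480073134}{6725569} \approx 20887.0$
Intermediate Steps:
$\left(20520 + \left(\frac{4130}{5437} - \frac{12832}{9896}\right)\right) + a{\left(-184 \right)} = \left(20520 + \left(\frac{4130}{5437} - \frac{12832}{9896}\right)\right) - -368 = \left(20520 + \left(4130 \cdot \frac{1}{5437} - \frac{1604}{1237}\right)\right) + 368 = \left(20520 + \left(\frac{4130}{5437} - \frac{1604}{1237}\right)\right) + 368 = \left(20520 - \frac{3612138}{6725569}\right) + 368 = \frac{138005063742}{6725569} + 368 = \frac{140480073134}{6725569}$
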